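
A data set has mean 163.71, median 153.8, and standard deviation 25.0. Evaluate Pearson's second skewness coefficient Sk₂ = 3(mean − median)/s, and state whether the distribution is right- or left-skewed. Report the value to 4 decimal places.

Sk₂ = 3(163.71 − 153.8) / 25.0 = 3 × 9.9100 / 25.0
    = 29.7300 / 25.0 ≈ 1.1892
Sk₂ > 0 ⇒ mean > median ⇒ right-skewed (positive skew).

1.1892, right-skewed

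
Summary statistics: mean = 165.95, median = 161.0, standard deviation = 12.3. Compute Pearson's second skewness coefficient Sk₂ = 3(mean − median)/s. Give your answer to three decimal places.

1.207

Sk₂ = 3(165.95 − 161.0) / 12.3 = 3 × 4.9500 / 12.3
    = 14.8500 / 12.3 ≈ 1.207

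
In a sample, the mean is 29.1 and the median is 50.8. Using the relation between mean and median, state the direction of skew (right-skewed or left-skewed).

left-skewed

mean − median = 29.1 − 50.8 = -21.7
mean < median ⇒ the longer tail is on the left ⇒ left-skewed (negatively skewed).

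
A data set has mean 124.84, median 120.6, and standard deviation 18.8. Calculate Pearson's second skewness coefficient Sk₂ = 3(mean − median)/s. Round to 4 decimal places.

Sk₂ = 3(124.84 − 120.6) / 18.8 = 3 × 4.2400 / 18.8
    = 12.7200 / 18.8 ≈ 0.6766

0.6766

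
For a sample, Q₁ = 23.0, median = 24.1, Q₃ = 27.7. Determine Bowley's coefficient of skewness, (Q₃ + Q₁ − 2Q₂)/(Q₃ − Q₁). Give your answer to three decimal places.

0.532

numerator: Q₃ + Q₁ − 2Q₂ = 27.7 + 23.0 − 2×24.1 = 2.5000
denominator: Q₃ − Q₁ = 27.7 − 23.0 = 4.7000
Bowley skewness = 2.5000 / 4.7000 ≈ 0.532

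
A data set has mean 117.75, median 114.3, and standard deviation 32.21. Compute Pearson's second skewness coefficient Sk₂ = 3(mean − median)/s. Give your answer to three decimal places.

Sk₂ = 3(117.75 − 114.3) / 32.21 = 3 × 3.4500 / 32.21
    = 10.3500 / 32.21 ≈ 0.321

0.321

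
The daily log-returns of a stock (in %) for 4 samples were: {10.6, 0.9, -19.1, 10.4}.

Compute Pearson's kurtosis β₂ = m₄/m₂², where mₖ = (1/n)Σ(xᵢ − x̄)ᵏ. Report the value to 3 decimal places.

2.018

x̄ = 0.7000
Σ(xᵢ − x̄)² = 584.1800 ⇒ m₂ = 146.04500
Σ(xᵢ − x̄)⁴ = 172154.2514 ⇒ m₄ = 43038.56285
m₂² = 21329.14203
β₂ = m₄/m₂² = 43038.56285 / 21329.14203 ≈ 2.018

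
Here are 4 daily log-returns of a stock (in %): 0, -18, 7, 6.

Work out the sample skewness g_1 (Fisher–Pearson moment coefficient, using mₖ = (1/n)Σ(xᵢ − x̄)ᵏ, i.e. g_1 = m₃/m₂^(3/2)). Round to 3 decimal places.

-0.929

x̄ = (0 - 18 + 7 + 6) / 4 = -1.2500
deviations (xᵢ − x̄): 1.2500, -16.7500, 8.2500, 7.2500
Σ(xᵢ − x̄)² = 402.7500 ⇒ m₂ = 402.7500/4 = 100.68750
Σ(xᵢ − x̄)³ = -3754.8750 ⇒ m₃ = -3754.8750/4 = -938.71875
m₂^(3/2) = 100.68750^(1.5) = 1010.33020
g_1 = m₃ / m₂^(3/2) = -938.71875 / 1010.33020 ≈ -0.929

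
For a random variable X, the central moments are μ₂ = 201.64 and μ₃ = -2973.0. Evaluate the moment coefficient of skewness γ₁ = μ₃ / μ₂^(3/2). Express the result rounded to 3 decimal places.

σ = √μ₂ = √201.64 = 14.20000
σ³ = μ₂^(3/2) = 2863.28800
γ₁ = μ₃/σ³ = -2973.0 / 2863.28800 ≈ -1.038

-1.038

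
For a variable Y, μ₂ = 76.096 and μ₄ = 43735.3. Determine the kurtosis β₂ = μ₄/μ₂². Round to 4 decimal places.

7.5528

μ₂² = 76.096² = 5790.60122
μ₄/μ₂² = 43735.3 / 5790.60122 = 7.55281
β₂ ≈ 7.5528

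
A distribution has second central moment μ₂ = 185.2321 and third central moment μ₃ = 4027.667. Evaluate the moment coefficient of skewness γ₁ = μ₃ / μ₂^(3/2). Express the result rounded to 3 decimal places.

1.598

σ = √μ₂ = √185.2321 = 13.61000
σ³ = μ₂^(3/2) = 2521.00888
γ₁ = μ₃/σ³ = 4027.667 / 2521.00888 ≈ 1.598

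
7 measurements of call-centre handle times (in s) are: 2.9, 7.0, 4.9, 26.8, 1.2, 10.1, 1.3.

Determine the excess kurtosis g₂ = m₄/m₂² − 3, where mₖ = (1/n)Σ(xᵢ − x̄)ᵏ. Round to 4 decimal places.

1.0478

x̄ = 7.7429
Σ(xᵢ − x̄)² = 485.1371 ⇒ m₂ = 69.30531
Σ(xᵢ − x̄)⁴ = 136098.1278 ⇒ m₄ = 19442.58968
m₂² = 4803.22546
g₂ = m₄/m₂² − 3 = 4.04782 − 3 ≈ 1.0478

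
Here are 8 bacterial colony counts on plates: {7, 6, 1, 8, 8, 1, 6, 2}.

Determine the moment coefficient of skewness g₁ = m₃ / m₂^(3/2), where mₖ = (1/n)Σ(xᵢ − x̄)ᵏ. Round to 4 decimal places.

-0.3608

x̄ = (7 + 6 + 1 + 8 + 8 + 1 + 6 + 2) / 8 = 4.8750
deviations (xᵢ − x̄): 2.1250, 1.1250, -3.8750, 3.1250, 3.1250, -3.8750, 1.1250, -2.8750
Σ(xᵢ − x̄)² = 64.8750 ⇒ m₂ = 64.8750/8 = 8.10938
Σ(xᵢ − x̄)³ = -66.6563 ⇒ m₃ = -66.6563/8 = -8.33203
m₂^(3/2) = 8.10938^(1.5) = 23.09304
g₁ = m₃ / m₂^(3/2) = -8.33203 / 23.09304 ≈ -0.3608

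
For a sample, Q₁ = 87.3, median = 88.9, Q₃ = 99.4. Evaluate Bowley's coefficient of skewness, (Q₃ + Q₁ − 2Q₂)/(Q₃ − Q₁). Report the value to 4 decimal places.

0.7355

numerator: Q₃ + Q₁ − 2Q₂ = 99.4 + 87.3 − 2×88.9 = 8.9000
denominator: Q₃ − Q₁ = 99.4 − 87.3 = 12.1000
Bowley skewness = 8.9000 / 12.1000 ≈ 0.7355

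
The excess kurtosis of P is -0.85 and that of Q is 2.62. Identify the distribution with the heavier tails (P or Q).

Q

Higher excess kurtosis ⇒ heavier tails relative to the normal distribution.
-0.85 vs 2.62: the larger is 2.62, so Q has heavier tails. (Q is leptokurtic — heavier-than-normal tails; the other is platykurtic.)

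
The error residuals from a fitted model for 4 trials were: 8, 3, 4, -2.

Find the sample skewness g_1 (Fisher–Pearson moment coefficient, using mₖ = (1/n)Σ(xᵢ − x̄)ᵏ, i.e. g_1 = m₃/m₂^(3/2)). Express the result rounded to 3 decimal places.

x̄ = (8 + 3 + 4 - 2) / 4 = 3.2500
deviations (xᵢ − x̄): 4.7500, -0.2500, 0.7500, -5.2500
Σ(xᵢ − x̄)² = 50.7500 ⇒ m₂ = 50.7500/4 = 12.68750
Σ(xᵢ − x̄)³ = -37.1250 ⇒ m₃ = -37.1250/4 = -9.28125
m₂^(3/2) = 12.68750^(1.5) = 45.19226
g_1 = m₃ / m₂^(3/2) = -9.28125 / 45.19226 ≈ -0.205

-0.205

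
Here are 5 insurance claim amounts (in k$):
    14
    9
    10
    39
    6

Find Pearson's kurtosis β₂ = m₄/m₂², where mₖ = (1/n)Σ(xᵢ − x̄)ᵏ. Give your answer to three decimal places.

3.025

x̄ = 15.6000
Σ(xᵢ − x̄)² = 717.2000 ⇒ m₂ = 143.44000
Σ(xᵢ − x̄)⁴ = 311202.8960 ⇒ m₄ = 62240.57920
m₂² = 20575.03360
β₂ = m₄/m₂² = 62240.57920 / 20575.03360 ≈ 3.025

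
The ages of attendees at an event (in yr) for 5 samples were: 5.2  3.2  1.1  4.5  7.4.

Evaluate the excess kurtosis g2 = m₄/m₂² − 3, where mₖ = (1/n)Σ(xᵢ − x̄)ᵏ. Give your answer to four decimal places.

-0.9259

x̄ = 4.2800
Σ(xᵢ − x̄)² = 21.9080 ⇒ m₂ = 4.38160
Σ(xᵢ − x̄)⁴ = 199.0984 ⇒ m₄ = 39.81968
m₂² = 19.19842
g2 = m₄/m₂² − 3 = 2.07411 − 3 ≈ -0.9259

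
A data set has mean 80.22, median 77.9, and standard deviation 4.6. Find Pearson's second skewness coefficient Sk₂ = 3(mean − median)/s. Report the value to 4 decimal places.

1.5130

Sk₂ = 3(80.22 − 77.9) / 4.6 = 3 × 2.3200 / 4.6
    = 6.9600 / 4.6 ≈ 1.5130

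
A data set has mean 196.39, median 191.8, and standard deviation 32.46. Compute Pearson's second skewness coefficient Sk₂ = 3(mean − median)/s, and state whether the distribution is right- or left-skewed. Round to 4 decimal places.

Sk₂ = 3(196.39 − 191.8) / 32.46 = 3 × 4.5900 / 32.46
    = 13.7700 / 32.46 ≈ 0.4242
Sk₂ > 0 ⇒ mean > median ⇒ right-skewed (positive skew).

0.4242, right-skewed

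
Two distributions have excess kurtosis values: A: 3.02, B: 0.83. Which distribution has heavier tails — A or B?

A

Higher excess kurtosis ⇒ heavier tails relative to the normal distribution.
3.02 vs 0.83: the larger is 3.02, so A has heavier tails.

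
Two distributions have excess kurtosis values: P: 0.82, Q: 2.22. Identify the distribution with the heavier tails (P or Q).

Higher excess kurtosis ⇒ heavier tails relative to the normal distribution.
0.82 vs 2.22: the larger is 2.22, so Q has heavier tails.

Q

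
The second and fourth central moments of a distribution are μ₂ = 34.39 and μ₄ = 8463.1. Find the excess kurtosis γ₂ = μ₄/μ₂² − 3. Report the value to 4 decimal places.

4.1559

μ₂² = 34.39² = 1182.67210
μ₄/μ₂² = 8463.1 / 1182.67210 = 7.15591
γ₂ = 7.15591 − 3 ≈ 4.1559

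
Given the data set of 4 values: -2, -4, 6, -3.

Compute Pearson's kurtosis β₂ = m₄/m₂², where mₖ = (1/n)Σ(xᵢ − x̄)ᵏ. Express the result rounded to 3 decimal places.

x̄ = -0.7500
Σ(xᵢ − x̄)² = 62.7500 ⇒ m₂ = 15.68750
Σ(xᵢ − x̄)⁴ = 2215.5781 ⇒ m₄ = 553.89453
m₂² = 246.09766
β₂ = m₄/m₂² = 553.89453 / 246.09766 ≈ 2.251

2.251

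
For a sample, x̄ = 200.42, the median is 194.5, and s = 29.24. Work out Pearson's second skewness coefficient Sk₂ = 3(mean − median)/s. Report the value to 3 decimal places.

0.607

Sk₂ = 3(200.42 − 194.5) / 29.24 = 3 × 5.9200 / 29.24
    = 17.7600 / 29.24 ≈ 0.607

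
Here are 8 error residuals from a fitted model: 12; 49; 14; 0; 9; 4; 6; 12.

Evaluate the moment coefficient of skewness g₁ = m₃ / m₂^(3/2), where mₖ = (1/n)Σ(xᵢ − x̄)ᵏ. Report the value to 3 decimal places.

x̄ = (12 + 49 + 14 + 0 + 9 + 4 + 6 + 12) / 8 = 13.2500
deviations (xᵢ − x̄): -1.2500, 35.7500, 0.7500, -13.2500, -4.2500, -9.2500, -7.2500, -1.2500
Σ(xᵢ − x̄)² = 1613.5000 ⇒ m₂ = 1613.5000/8 = 201.68750
Σ(xᵢ − x̄)³ = 42111.7500 ⇒ m₃ = 42111.7500/8 = 5263.96875
m₂^(3/2) = 201.68750^(1.5) = 2864.29981
g₁ = m₃ / m₂^(3/2) = 5263.96875 / 2864.29981 ≈ 1.838

1.838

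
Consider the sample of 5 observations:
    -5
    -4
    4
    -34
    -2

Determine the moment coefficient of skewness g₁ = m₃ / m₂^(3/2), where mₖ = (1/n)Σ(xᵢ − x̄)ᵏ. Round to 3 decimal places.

x̄ = (-5 - 4 + 4 - 34 - 2) / 5 = -8.2000
deviations (xᵢ − x̄): 3.2000, 4.2000, 12.2000, -25.8000, 6.2000
Σ(xᵢ − x̄)² = 880.8000 ⇒ m₂ = 880.8000/5 = 176.16000
Σ(xᵢ − x̄)³ = -15012.4800 ⇒ m₃ = -15012.4800/5 = -3002.49600
m₂^(3/2) = 176.16000^(1.5) = 2338.08854
g₁ = m₃ / m₂^(3/2) = -3002.49600 / 2338.08854 ≈ -1.284

-1.284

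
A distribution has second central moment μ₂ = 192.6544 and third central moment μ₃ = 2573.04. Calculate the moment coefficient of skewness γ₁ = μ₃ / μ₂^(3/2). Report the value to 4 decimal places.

σ = √μ₂ = √192.6544 = 13.88000
σ³ = μ₂^(3/2) = 2674.04307
γ₁ = μ₃/σ³ = 2573.04 / 2674.04307 ≈ 0.9622

0.9622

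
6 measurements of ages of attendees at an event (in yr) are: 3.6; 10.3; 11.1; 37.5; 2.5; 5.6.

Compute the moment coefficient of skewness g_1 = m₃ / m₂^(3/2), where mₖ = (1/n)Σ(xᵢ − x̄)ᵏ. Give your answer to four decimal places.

1.5139

x̄ = (3.6 + 10.3 + 11.1 + 37.5 + 2.5 + 5.6) / 6 = 11.7667
deviations (xᵢ − x̄): -8.1667, -1.4667, -0.6667, 25.7333, -9.2667, -6.1667
Σ(xᵢ − x̄)² = 855.3933 ⇒ m₂ = 855.3933/6 = 142.56556
Σ(xᵢ − x̄)³ = 15462.3616 ⇒ m₃ = 15462.3616/6 = 2577.06026
m₂^(3/2) = 142.56556^(1.5) = 1702.24441
g_1 = m₃ / m₂^(3/2) = 2577.06026 / 1702.24441 ≈ 1.5139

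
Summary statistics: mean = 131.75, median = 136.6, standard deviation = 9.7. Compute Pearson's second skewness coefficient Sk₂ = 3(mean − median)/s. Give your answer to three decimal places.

Sk₂ = 3(131.75 − 136.6) / 9.7 = 3 × -4.8500 / 9.7
    = -14.5500 / 9.7 ≈ -1.500

-1.500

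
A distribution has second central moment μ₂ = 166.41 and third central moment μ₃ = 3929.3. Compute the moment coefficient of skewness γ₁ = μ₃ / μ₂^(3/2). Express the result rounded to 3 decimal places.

σ = √μ₂ = √166.41 = 12.90000
σ³ = μ₂^(3/2) = 2146.68900
γ₁ = μ₃/σ³ = 3929.3 / 2146.68900 ≈ 1.830

1.830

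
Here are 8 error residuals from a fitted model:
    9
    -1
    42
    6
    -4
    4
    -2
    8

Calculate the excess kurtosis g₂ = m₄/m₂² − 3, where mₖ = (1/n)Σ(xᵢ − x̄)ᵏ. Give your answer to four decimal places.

x̄ = 7.7500
Σ(xᵢ − x̄)² = 1501.5000 ⇒ m₂ = 187.68750
Σ(xᵢ − x̄)⁴ = 1410245.1563 ⇒ m₄ = 176280.64453
m₂² = 35226.59766
g₂ = m₄/m₂² − 3 = 5.00419 − 3 ≈ 2.0042

2.0042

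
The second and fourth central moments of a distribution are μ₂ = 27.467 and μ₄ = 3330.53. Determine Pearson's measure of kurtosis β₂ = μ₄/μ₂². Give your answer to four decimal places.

μ₂² = 27.467² = 754.43609
μ₄/μ₂² = 3330.53 / 754.43609 = 4.41460
β₂ ≈ 4.4146

4.4146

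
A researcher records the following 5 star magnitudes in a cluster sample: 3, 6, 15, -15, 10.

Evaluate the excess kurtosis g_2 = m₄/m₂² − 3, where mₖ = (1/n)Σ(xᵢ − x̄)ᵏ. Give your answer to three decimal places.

-0.399

x̄ = 3.8000
Σ(xᵢ − x̄)² = 522.8000 ⇒ m₂ = 104.56000
Σ(xᵢ − x̄)⁴ = 142156.4960 ⇒ m₄ = 28431.29920
m₂² = 10932.79360
g_2 = m₄/m₂² − 3 = 2.60055 − 3 ≈ -0.399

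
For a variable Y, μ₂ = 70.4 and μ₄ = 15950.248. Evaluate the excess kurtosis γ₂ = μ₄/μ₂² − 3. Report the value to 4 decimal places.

μ₂² = 70.4² = 4956.16000
μ₄/μ₂² = 15950.248 / 4956.16000 = 3.21827
γ₂ = 3.21827 − 3 ≈ 0.2183

0.2183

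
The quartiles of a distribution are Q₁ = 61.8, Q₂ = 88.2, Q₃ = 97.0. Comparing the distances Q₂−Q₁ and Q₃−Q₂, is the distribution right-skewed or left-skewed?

left-skewed

Q₂ − Q₁ = 26.4;  Q₃ − Q₂ = 8.8
Q₂ − Q₁ > Q₃ − Q₂ ⇒ the lower half is more spread out ⇒ left-skewed.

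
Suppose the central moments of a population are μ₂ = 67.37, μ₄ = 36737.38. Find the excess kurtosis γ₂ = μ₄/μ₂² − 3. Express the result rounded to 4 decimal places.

5.0942

μ₂² = 67.37² = 4538.71690
μ₄/μ₂² = 36737.38 / 4538.71690 = 8.09422
γ₂ = 8.09422 − 3 ≈ 5.0942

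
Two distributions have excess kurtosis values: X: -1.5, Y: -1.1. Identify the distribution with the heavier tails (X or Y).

Higher excess kurtosis ⇒ heavier tails relative to the normal distribution.
-1.5 vs -1.1: the larger is -1.1, so Y has heavier tails.

Y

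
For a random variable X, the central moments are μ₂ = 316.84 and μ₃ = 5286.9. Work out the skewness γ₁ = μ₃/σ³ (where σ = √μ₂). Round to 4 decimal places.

0.9374

σ = √μ₂ = √316.84 = 17.80000
σ³ = μ₂^(3/2) = 5639.75200
γ₁ = μ₃/σ³ = 5286.9 / 5639.75200 ≈ 0.9374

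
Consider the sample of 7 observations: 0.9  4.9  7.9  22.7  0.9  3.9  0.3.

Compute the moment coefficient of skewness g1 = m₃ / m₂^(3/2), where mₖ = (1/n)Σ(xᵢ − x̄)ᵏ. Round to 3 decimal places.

1.576

x̄ = (0.9 + 4.9 + 7.9 + 22.7 + 0.9 + 3.9 + 0.3) / 7 = 5.9286
deviations (xᵢ − x̄): -5.0286, -1.0286, 1.9714, 16.7714, -5.0286, -2.0286, -5.6286
Σ(xᵢ − x̄)² = 372.5943 ⇒ m₂ = 372.5943/7 = 53.22776
Σ(xᵢ − x̄)³ = 4283.0792 ⇒ m₃ = 4283.0792/7 = 611.86845
m₂^(3/2) = 53.22776^(1.5) = 388.33562
g1 = m₃ / m₂^(3/2) = 611.86845 / 388.33562 ≈ 1.576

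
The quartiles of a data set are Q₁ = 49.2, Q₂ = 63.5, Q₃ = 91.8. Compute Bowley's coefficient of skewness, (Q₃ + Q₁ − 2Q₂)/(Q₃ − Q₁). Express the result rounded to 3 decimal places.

0.329

numerator: Q₃ + Q₁ − 2Q₂ = 91.8 + 49.2 − 2×63.5 = 14.0000
denominator: Q₃ − Q₁ = 91.8 − 49.2 = 42.6000
Bowley skewness = 14.0000 / 42.6000 ≈ 0.329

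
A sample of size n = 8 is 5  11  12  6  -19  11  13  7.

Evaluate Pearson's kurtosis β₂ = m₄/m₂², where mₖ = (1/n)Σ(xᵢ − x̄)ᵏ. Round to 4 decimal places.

x̄ = 5.7500
Σ(xᵢ − x̄)² = 761.5000 ⇒ m₂ = 95.18750
Σ(xᵢ − x̄)⁴ = 381043.6563 ⇒ m₄ = 47630.45703
m₂² = 9060.66016
β₂ = m₄/m₂² = 47630.45703 / 9060.66016 ≈ 5.2568

5.2568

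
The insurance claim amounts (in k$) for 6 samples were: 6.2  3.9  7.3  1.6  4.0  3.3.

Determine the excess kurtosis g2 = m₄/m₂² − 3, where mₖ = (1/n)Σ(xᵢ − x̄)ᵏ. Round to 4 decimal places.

-1.0511

x̄ = 4.3833
Σ(xᵢ − x̄)² = 21.1083 ⇒ m₂ = 3.51806
Σ(xᵢ − x̄)⁴ = 144.7286 ⇒ m₄ = 24.12144
m₂² = 12.37671
g2 = m₄/m₂² − 3 = 1.94894 − 3 ≈ -1.0511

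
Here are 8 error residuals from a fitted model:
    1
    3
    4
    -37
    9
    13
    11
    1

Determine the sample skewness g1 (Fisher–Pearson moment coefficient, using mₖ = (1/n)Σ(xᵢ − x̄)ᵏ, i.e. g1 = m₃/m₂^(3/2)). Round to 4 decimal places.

-1.8942

x̄ = (1 + 3 + 4 - 37 + 9 + 13 + 11 + 1) / 8 = 0.6250
deviations (xᵢ − x̄): 0.3750, 2.3750, 3.3750, -37.6250, 8.3750, 12.3750, 10.3750, 0.3750
Σ(xᵢ − x̄)² = 1763.8750 ⇒ m₂ = 1763.8750/8 = 220.48438
Σ(xᵢ − x̄)³ = -49612.2188 ⇒ m₃ = -49612.2188/8 = -6201.52734
m₂^(3/2) = 220.48438^(1.5) = 3273.90993
g1 = m₃ / m₂^(3/2) = -6201.52734 / 3273.90993 ≈ -1.8942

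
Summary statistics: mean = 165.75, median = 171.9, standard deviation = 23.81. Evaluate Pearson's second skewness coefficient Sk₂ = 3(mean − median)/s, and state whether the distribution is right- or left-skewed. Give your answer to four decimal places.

-0.7749, left-skewed

Sk₂ = 3(165.75 − 171.9) / 23.81 = 3 × -6.1500 / 23.81
    = -18.4500 / 23.81 ≈ -0.7749
Sk₂ < 0 ⇒ mean < median ⇒ left-skewed (negative skew).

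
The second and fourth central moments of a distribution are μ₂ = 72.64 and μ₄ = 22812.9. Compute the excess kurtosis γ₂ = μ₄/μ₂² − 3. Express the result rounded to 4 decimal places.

μ₂² = 72.64² = 5276.56960
μ₄/μ₂² = 22812.9 / 5276.56960 = 4.32343
γ₂ = 4.32343 − 3 ≈ 1.3234

1.3234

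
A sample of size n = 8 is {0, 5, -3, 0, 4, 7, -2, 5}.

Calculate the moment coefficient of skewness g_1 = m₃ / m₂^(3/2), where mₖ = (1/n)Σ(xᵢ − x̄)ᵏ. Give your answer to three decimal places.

-0.054

x̄ = (0 + 5 - 3 + 0 + 4 + 7 - 2 + 5) / 8 = 2.0000
deviations (xᵢ − x̄): -2.0000, 3.0000, -5.0000, -2.0000, 2.0000, 5.0000, -4.0000, 3.0000
Σ(xᵢ − x̄)² = 96.0000 ⇒ m₂ = 96.0000/8 = 12.00000
Σ(xᵢ − x̄)³ = -18.0000 ⇒ m₃ = -18.0000/8 = -2.25000
m₂^(3/2) = 12.00000^(1.5) = 41.56922
g_1 = m₃ / m₂^(3/2) = -2.25000 / 41.56922 ≈ -0.054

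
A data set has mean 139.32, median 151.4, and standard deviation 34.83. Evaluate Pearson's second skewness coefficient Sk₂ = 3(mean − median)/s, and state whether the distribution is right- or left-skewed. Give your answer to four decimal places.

Sk₂ = 3(139.32 − 151.4) / 34.83 = 3 × -12.0800 / 34.83
    = -36.2400 / 34.83 ≈ -1.0405
Sk₂ < 0 ⇒ mean < median ⇒ left-skewed (negative skew).

-1.0405, left-skewed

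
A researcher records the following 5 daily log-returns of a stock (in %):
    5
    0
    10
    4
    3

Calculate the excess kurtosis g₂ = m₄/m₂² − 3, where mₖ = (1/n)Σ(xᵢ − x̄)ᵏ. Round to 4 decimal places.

-0.5934

x̄ = 4.4000
Σ(xᵢ − x̄)² = 53.2000 ⇒ m₂ = 10.64000
Σ(xᵢ − x̄)⁴ = 1362.2560 ⇒ m₄ = 272.45120
m₂² = 113.20960
g₂ = m₄/m₂² − 3 = 2.40661 − 3 ≈ -0.5934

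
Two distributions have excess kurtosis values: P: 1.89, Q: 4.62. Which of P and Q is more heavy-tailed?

Q

Higher excess kurtosis ⇒ heavier tails relative to the normal distribution.
1.89 vs 4.62: the larger is 4.62, so Q has heavier tails.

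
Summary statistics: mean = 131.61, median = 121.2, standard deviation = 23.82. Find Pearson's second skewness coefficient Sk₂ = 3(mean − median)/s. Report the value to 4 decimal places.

Sk₂ = 3(131.61 − 121.2) / 23.82 = 3 × 10.4100 / 23.82
    = 31.2300 / 23.82 ≈ 1.3111

1.3111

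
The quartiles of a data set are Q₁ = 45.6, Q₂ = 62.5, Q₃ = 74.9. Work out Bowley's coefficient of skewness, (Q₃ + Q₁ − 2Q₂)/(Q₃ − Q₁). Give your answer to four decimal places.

numerator: Q₃ + Q₁ − 2Q₂ = 74.9 + 45.6 − 2×62.5 = -4.5000
denominator: Q₃ − Q₁ = 74.9 − 45.6 = 29.3000
Bowley skewness = -4.5000 / 29.3000 ≈ -0.1536

-0.1536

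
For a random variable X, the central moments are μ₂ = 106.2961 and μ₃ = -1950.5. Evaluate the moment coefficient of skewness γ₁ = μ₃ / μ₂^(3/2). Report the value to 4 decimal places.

σ = √μ₂ = √106.2961 = 10.31000
σ³ = μ₂^(3/2) = 1095.91279
γ₁ = μ₃/σ³ = -1950.5 / 1095.91279 ≈ -1.7798

-1.7798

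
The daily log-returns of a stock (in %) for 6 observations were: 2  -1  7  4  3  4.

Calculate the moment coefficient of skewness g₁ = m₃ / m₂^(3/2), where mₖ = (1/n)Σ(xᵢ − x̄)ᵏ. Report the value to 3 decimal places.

x̄ = (2 - 1 + 7 + 4 + 3 + 4) / 6 = 3.1667
deviations (xᵢ − x̄): -1.1667, -4.1667, 3.8333, 0.8333, -0.1667, 0.8333
Σ(xᵢ − x̄)² = 34.8333 ⇒ m₂ = 34.8333/6 = 5.80556
Σ(xᵢ − x̄)³ = -16.4444 ⇒ m₃ = -16.4444/6 = -2.74074
m₂^(3/2) = 5.80556^(1.5) = 13.98832
g₁ = m₃ / m₂^(3/2) = -2.74074 / 13.98832 ≈ -0.196

-0.196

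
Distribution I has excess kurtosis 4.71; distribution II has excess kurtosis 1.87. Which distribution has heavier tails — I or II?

I

Higher excess kurtosis ⇒ heavier tails relative to the normal distribution.
4.71 vs 1.87: the larger is 4.71, so I has heavier tails.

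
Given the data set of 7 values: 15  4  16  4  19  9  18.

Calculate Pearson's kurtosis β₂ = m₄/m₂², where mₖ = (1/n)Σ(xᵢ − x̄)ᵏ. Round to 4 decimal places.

x̄ = 12.1429
Σ(xᵢ − x̄)² = 246.8571 ⇒ m₂ = 35.26531
Σ(xᵢ − x̄)⁴ = 12566.3790 ⇒ m₄ = 1795.19700
m₂² = 1243.64182
β₂ = m₄/m₂² = 1795.19700 / 1243.64182 ≈ 1.4435

1.4435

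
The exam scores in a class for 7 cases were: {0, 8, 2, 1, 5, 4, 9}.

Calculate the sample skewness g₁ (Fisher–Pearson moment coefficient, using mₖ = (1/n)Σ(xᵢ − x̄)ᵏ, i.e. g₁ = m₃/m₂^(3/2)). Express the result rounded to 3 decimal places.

0.269

x̄ = (0 + 8 + 2 + 1 + 5 + 4 + 9) / 7 = 4.1429
deviations (xᵢ − x̄): -4.1429, 3.8571, -2.1429, -3.1429, 0.8571, -0.1429, 4.8571
Σ(xᵢ − x̄)² = 70.8571 ⇒ m₂ = 70.8571/7 = 10.12245
Σ(xᵢ − x̄)³ = 60.6122 ⇒ m₃ = 60.6122/7 = 8.65889
m₂^(3/2) = 10.12245^(1.5) = 32.20538
g₁ = m₃ / m₂^(3/2) = 8.65889 / 32.20538 ≈ 0.269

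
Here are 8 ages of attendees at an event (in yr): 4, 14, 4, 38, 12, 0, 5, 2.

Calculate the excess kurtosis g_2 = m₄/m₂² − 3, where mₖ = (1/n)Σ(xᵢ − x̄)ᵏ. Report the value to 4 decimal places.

x̄ = 9.8750
Σ(xᵢ − x̄)² = 1064.8750 ⇒ m₂ = 133.10938
Σ(xᵢ − x̄)⁴ = 642318.3379 ⇒ m₄ = 80289.79224
m₂² = 17718.10571
g_2 = m₄/m₂² − 3 = 4.53151 − 3 ≈ 1.5315

1.5315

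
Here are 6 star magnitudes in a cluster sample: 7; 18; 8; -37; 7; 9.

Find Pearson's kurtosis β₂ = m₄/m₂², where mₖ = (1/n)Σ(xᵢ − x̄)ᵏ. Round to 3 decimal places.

3.913

x̄ = 2.0000
Σ(xᵢ − x̄)² = 1912.0000 ⇒ m₂ = 318.66667
Σ(xᵢ − x̄)⁴ = 2383924.0000 ⇒ m₄ = 397320.66667
m₂² = 101548.44444
β₂ = m₄/m₂² = 397320.66667 / 101548.44444 ≈ 3.913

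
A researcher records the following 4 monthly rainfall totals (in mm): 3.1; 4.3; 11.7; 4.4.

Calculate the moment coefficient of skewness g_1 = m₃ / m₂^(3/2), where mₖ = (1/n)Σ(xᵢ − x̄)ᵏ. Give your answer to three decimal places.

x̄ = (3.1 + 4.3 + 11.7 + 4.4) / 4 = 5.8750
deviations (xᵢ − x̄): -2.7750, -1.5750, 5.8250, -1.4750
Σ(xᵢ − x̄)² = 46.2875 ⇒ m₂ = 46.2875/4 = 11.57187
Σ(xᵢ − x̄)³ = 169.1606 ⇒ m₃ = 169.1606/4 = 42.29016
m₂^(3/2) = 11.57187^(1.5) = 39.36458
g_1 = m₃ / m₂^(3/2) = 42.29016 / 39.36458 ≈ 1.074

1.074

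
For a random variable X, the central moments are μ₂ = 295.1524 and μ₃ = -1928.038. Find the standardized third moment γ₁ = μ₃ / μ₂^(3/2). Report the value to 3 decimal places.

σ = √μ₂ = √295.1524 = 17.18000
σ³ = μ₂^(3/2) = 5070.71823
γ₁ = μ₃/σ³ = -1928.038 / 5070.71823 ≈ -0.380

-0.380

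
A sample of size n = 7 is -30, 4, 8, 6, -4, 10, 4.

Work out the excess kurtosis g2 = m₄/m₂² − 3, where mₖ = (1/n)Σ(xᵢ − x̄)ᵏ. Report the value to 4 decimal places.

x̄ = -0.2857
Σ(xᵢ − x̄)² = 1147.4286 ⇒ m₂ = 163.91837
Σ(xᵢ − x̄)⁴ = 797913.0029 ⇒ m₄ = 113987.57185
m₂² = 26869.23115
g2 = m₄/m₂² − 3 = 4.24231 − 3 ≈ 1.2423

1.2423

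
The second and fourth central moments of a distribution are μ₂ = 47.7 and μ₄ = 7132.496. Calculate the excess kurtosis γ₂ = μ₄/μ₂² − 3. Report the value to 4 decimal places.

μ₂² = 47.7² = 2275.29000
μ₄/μ₂² = 7132.496 / 2275.29000 = 3.13476
γ₂ = 3.13476 − 3 ≈ 0.1348

0.1348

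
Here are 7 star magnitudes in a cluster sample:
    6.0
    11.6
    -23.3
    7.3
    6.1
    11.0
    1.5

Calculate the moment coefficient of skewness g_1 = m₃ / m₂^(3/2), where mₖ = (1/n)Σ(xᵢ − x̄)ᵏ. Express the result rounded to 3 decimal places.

x̄ = (6.0 + 11.6 - 23.3 + 7.3 + 6.1 + 11.0 + 1.5) / 7 = 2.8857
deviations (xᵢ − x̄): 3.1143, 8.7143, -26.1857, 4.4143, 3.2143, 8.1143, -1.3857
Σ(xᵢ − x̄)² = 868.9086 ⇒ m₂ = 868.9086/7 = 124.12980
Σ(xᵢ − x̄)³ = -16612.5460 ⇒ m₃ = -16612.5460/7 = -2373.22086
m₂^(3/2) = 124.12980^(1.5) = 1382.97415
g_1 = m₃ / m₂^(3/2) = -2373.22086 / 1382.97415 ≈ -1.716

-1.716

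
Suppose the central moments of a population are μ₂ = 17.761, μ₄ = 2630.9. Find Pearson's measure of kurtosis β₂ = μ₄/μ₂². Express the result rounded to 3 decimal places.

μ₂² = 17.761² = 315.45312
μ₄/μ₂² = 2630.9 / 315.45312 = 8.34007
β₂ ≈ 8.340

8.340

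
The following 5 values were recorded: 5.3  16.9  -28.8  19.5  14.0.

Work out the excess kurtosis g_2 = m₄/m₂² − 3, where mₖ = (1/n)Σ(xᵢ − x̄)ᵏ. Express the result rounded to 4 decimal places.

x̄ = 5.3800
Σ(xᵢ − x̄)² = 1574.6680 ⇒ m₂ = 314.93360
Σ(xᵢ − x̄)⁴ = 1427743.7461 ⇒ m₄ = 285548.74923
m₂² = 99183.17241
g_2 = m₄/m₂² − 3 = 2.87900 − 3 ≈ -0.1210

-0.1210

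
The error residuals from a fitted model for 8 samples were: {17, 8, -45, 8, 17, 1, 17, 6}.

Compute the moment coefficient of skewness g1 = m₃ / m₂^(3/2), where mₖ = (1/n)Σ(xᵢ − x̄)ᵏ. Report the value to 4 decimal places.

-1.8981

x̄ = (17 + 8 - 45 + 8 + 17 + 1 + 17 + 6) / 8 = 3.6250
deviations (xᵢ − x̄): 13.3750, 4.3750, -48.6250, 4.3750, 13.3750, -2.6250, 13.3750, 2.3750
Σ(xᵢ − x̄)² = 2951.8750 ⇒ m₂ = 2951.8750/8 = 368.98438
Σ(xᵢ − x̄)³ = -107627.7188 ⇒ m₃ = -107627.7188/8 = -13453.46484
m₂^(3/2) = 368.98438^(1.5) = 7087.80832
g1 = m₃ / m₂^(3/2) = -13453.46484 / 7087.80832 ≈ -1.8981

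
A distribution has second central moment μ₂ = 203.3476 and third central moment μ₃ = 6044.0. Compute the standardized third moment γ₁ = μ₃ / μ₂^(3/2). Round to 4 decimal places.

σ = √μ₂ = √203.3476 = 14.26000
σ³ = μ₂^(3/2) = 2899.73678
γ₁ = μ₃/σ³ = 6044.0 / 2899.73678 ≈ 2.0843

2.0843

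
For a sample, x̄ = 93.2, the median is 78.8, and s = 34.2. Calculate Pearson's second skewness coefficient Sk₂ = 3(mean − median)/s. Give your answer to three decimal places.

Sk₂ = 3(93.2 − 78.8) / 34.2 = 3 × 14.4000 / 34.2
    = 43.2000 / 34.2 ≈ 1.263

1.263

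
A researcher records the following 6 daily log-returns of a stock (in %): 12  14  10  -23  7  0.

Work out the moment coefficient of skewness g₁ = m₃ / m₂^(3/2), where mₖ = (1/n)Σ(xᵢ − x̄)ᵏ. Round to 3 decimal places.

x̄ = (12 + 14 + 10 - 23 + 7 + 0) / 6 = 3.3333
deviations (xᵢ − x̄): 8.6667, 10.6667, 6.6667, -26.3333, 3.6667, -3.3333
Σ(xᵢ − x̄)² = 951.3333 ⇒ m₂ = 951.3333/6 = 158.55556
Σ(xᵢ − x̄)³ = -16087.5556 ⇒ m₃ = -16087.5556/6 = -2681.25926
m₂^(3/2) = 158.55556^(1.5) = 1996.51324
g₁ = m₃ / m₂^(3/2) = -2681.25926 / 1996.51324 ≈ -1.343

-1.343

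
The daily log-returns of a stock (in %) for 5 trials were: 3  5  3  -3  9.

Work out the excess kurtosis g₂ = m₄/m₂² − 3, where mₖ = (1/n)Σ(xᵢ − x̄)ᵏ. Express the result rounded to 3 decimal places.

-0.641

x̄ = 3.4000
Σ(xᵢ − x̄)² = 75.2000 ⇒ m₂ = 15.04000
Σ(xᵢ − x̄)⁴ = 2667.7760 ⇒ m₄ = 533.55520
m₂² = 226.20160
g₂ = m₄/m₂² − 3 = 2.35876 − 3 ≈ -0.641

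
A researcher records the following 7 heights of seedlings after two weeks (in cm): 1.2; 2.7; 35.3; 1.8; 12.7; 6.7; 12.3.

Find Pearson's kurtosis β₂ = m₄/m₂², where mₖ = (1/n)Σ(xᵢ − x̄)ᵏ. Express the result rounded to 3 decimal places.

x̄ = 10.3857
Σ(xᵢ − x̄)² = 860.4886 ⇒ m₂ = 122.92694
Σ(xᵢ − x̄)⁴ = 401564.6496 ⇒ m₄ = 57366.37852
m₂² = 15111.03228
β₂ = m₄/m₂² = 57366.37852 / 15111.03228 ≈ 3.796

3.796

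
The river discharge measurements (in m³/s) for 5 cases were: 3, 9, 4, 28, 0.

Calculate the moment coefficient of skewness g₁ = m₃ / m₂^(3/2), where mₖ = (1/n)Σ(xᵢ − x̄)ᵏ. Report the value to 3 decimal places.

1.208

x̄ = (3 + 9 + 4 + 28 + 0) / 5 = 8.8000
deviations (xᵢ − x̄): -5.8000, 0.2000, -4.8000, 19.2000, -8.8000
Σ(xᵢ − x̄)² = 502.8000 ⇒ m₂ = 502.8000/5 = 100.56000
Σ(xᵢ − x̄)³ = 6090.7200 ⇒ m₃ = 6090.7200/5 = 1218.14400
m₂^(3/2) = 100.56000^(1.5) = 1008.41175
g₁ = m₃ / m₂^(3/2) = 1218.14400 / 1008.41175 ≈ 1.208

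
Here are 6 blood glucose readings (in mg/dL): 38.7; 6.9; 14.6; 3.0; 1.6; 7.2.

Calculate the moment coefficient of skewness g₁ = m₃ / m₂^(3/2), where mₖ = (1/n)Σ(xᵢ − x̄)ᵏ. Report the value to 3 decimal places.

x̄ = (38.7 + 6.9 + 14.6 + 3.0 + 1.6 + 7.2) / 6 = 12.0000
deviations (xᵢ − x̄): 26.7000, -5.1000, 2.6000, -9.0000, -10.4000, -4.8000
Σ(xᵢ − x̄)² = 957.8600 ⇒ m₂ = 957.8600/6 = 159.64333
Σ(xᵢ − x̄)³ = 16954.6320 ⇒ m₃ = 16954.6320/6 = 2825.77200
m₂^(3/2) = 159.64333^(1.5) = 2017.09420
g₁ = m₃ / m₂^(3/2) = 2825.77200 / 2017.09420 ≈ 1.401

1.401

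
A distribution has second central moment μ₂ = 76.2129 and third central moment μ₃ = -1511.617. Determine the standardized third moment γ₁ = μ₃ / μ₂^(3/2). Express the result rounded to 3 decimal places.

σ = √μ₂ = √76.2129 = 8.73000
σ³ = μ₂^(3/2) = 665.33862
γ₁ = μ₃/σ³ = -1511.617 / 665.33862 ≈ -2.272

-2.272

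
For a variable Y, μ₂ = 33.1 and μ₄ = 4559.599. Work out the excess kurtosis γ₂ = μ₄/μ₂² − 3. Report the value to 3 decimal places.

μ₂² = 33.1² = 1095.61000
μ₄/μ₂² = 4559.599 / 1095.61000 = 4.16170
γ₂ = 4.16170 − 3 ≈ 1.162

1.162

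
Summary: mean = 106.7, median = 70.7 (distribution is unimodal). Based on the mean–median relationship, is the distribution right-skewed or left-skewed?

mean − median = 106.7 − 70.7 = 36.0
mean > median ⇒ the longer tail is on the right ⇒ right-skewed (positively skewed).

right-skewed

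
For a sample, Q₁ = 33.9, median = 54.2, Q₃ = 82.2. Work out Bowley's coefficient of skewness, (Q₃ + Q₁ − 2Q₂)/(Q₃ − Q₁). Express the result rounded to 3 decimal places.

0.159

numerator: Q₃ + Q₁ − 2Q₂ = 82.2 + 33.9 − 2×54.2 = 7.7000
denominator: Q₃ − Q₁ = 82.2 − 33.9 = 48.3000
Bowley skewness = 7.7000 / 48.3000 ≈ 0.159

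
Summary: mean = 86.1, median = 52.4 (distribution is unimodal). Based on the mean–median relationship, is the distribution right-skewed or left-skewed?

right-skewed

mean − median = 86.1 − 52.4 = 33.7
mean > median ⇒ the longer tail is on the right ⇒ right-skewed (positively skewed).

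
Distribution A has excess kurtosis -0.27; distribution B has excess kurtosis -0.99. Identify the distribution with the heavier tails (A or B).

Higher excess kurtosis ⇒ heavier tails relative to the normal distribution.
-0.27 vs -0.99: the larger is -0.27, so A has heavier tails.

A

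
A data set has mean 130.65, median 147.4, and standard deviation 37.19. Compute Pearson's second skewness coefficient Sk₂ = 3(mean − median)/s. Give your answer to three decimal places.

-1.351

Sk₂ = 3(130.65 − 147.4) / 37.19 = 3 × -16.7500 / 37.19
    = -50.2500 / 37.19 ≈ -1.351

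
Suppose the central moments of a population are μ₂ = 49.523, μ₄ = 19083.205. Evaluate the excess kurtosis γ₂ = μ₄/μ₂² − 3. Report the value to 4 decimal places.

4.7810

μ₂² = 49.523² = 2452.52753
μ₄/μ₂² = 19083.205 / 2452.52753 = 7.78104
γ₂ = 7.78104 − 3 ≈ 4.7810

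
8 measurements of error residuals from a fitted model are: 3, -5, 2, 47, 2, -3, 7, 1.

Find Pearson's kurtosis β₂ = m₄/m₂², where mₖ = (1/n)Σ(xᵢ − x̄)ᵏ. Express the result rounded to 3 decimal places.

x̄ = 6.7500
Σ(xᵢ − x̄)² = 1945.5000 ⇒ m₂ = 243.18750
Σ(xᵢ − x̄)⁴ = 2655009.6563 ⇒ m₄ = 331876.20703
m₂² = 59140.16016
β₂ = m₄/m₂² = 331876.20703 / 59140.16016 ≈ 5.612

5.612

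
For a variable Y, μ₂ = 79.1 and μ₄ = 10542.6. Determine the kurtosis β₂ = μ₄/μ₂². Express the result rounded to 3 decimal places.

μ₂² = 79.1² = 6256.81000
μ₄/μ₂² = 10542.6 / 6256.81000 = 1.68498
β₂ ≈ 1.685

1.685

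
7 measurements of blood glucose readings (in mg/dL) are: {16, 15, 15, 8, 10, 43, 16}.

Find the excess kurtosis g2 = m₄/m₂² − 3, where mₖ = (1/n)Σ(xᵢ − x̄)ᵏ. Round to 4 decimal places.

x̄ = 17.5714
Σ(xᵢ − x̄)² = 813.7143 ⇒ m₂ = 116.24490
Σ(xᵢ − x̄)⁴ = 429886.1691 ⇒ m₄ = 61412.30987
m₂² = 13512.87630
g2 = m₄/m₂² − 3 = 4.54473 − 3 ≈ 1.5447

1.5447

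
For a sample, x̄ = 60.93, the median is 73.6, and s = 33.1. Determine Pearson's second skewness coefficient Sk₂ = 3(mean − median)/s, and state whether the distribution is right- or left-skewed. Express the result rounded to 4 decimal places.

-1.1483, left-skewed

Sk₂ = 3(60.93 − 73.6) / 33.1 = 3 × -12.6700 / 33.1
    = -38.0100 / 33.1 ≈ -1.1483
Sk₂ < 0 ⇒ mean < median ⇒ left-skewed (negative skew).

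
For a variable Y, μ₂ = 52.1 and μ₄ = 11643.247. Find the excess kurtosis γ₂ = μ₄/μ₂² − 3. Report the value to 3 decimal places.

1.289

μ₂² = 52.1² = 2714.41000
μ₄/μ₂² = 11643.247 / 2714.41000 = 4.28942
γ₂ = 4.28942 − 3 ≈ 1.289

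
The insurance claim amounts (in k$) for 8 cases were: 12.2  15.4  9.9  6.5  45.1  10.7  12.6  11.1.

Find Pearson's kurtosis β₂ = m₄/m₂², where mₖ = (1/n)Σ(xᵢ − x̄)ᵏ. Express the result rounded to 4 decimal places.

5.6760

x̄ = 15.4375
Σ(xᵢ − x̄)² = 1050.1988 ⇒ m₂ = 131.27484
Σ(xᵢ − x̄)⁴ = 782513.7853 ⇒ m₄ = 97814.22317
m₂² = 17233.08460
β₂ = m₄/m₂² = 97814.22317 / 17233.08460 ≈ 5.6760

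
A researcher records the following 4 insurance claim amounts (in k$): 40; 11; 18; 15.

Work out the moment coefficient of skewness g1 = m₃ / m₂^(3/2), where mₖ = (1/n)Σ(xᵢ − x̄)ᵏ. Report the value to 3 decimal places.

x̄ = (40 + 11 + 18 + 15) / 4 = 21.0000
deviations (xᵢ − x̄): 19.0000, -10.0000, -3.0000, -6.0000
Σ(xᵢ − x̄)² = 506.0000 ⇒ m₂ = 506.0000/4 = 126.50000
Σ(xᵢ − x̄)³ = 5616.0000 ⇒ m₃ = 5616.0000/4 = 1404.00000
m₂^(3/2) = 126.50000^(1.5) = 1422.77357
g1 = m₃ / m₂^(3/2) = 1404.00000 / 1422.77357 ≈ 0.987

0.987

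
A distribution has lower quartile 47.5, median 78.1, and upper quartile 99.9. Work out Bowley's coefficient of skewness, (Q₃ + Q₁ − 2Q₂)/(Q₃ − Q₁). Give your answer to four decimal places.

-0.1679

numerator: Q₃ + Q₁ − 2Q₂ = 99.9 + 47.5 − 2×78.1 = -8.8000
denominator: Q₃ − Q₁ = 99.9 − 47.5 = 52.4000
Bowley skewness = -8.8000 / 52.4000 ≈ -0.1679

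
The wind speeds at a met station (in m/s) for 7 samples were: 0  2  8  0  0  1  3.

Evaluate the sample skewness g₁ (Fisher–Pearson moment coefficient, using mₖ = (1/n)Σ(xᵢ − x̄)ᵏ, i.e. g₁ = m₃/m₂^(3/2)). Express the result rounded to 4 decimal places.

1.4368

x̄ = (0 + 2 + 8 + 0 + 0 + 1 + 3) / 7 = 2.0000
deviations (xᵢ − x̄): -2.0000, 0.0000, 6.0000, -2.0000, -2.0000, -1.0000, 1.0000
Σ(xᵢ − x̄)² = 50.0000 ⇒ m₂ = 50.0000/7 = 7.14286
Σ(xᵢ − x̄)³ = 192.0000 ⇒ m₃ = 192.0000/7 = 27.42857
m₂^(3/2) = 7.14286^(1.5) = 19.09009
g₁ = m₃ / m₂^(3/2) = 27.42857 / 19.09009 ≈ 1.4368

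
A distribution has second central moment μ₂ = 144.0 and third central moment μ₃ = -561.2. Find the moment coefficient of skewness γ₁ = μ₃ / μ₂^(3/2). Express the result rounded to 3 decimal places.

σ = √μ₂ = √144.0 = 12.00000
σ³ = μ₂^(3/2) = 1728.00000
γ₁ = μ₃/σ³ = -561.2 / 1728.00000 ≈ -0.325

-0.325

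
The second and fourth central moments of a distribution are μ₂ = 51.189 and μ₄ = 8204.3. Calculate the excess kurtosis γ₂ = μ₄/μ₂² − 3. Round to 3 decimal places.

μ₂² = 51.189² = 2620.31372
μ₄/μ₂² = 8204.3 / 2620.31372 = 3.13104
γ₂ = 3.13104 − 3 ≈ 0.131

0.131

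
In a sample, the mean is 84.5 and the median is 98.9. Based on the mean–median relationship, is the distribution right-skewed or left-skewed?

mean − median = 84.5 − 98.9 = -14.4
mean < median ⇒ the longer tail is on the left ⇒ left-skewed (negatively skewed).

left-skewed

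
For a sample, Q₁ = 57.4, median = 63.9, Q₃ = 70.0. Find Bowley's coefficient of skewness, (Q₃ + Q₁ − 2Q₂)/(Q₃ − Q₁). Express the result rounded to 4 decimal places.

-0.0317

numerator: Q₃ + Q₁ − 2Q₂ = 70.0 + 57.4 − 2×63.9 = -0.4000
denominator: Q₃ − Q₁ = 70.0 − 57.4 = 12.6000
Bowley skewness = -0.4000 / 12.6000 ≈ -0.0317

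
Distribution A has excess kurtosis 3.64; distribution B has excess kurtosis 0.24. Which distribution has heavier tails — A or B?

Higher excess kurtosis ⇒ heavier tails relative to the normal distribution.
3.64 vs 0.24: the larger is 3.64, so A has heavier tails.

A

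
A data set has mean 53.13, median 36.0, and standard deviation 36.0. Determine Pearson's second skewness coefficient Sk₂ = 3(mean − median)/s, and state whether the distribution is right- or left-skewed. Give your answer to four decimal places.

1.4275, right-skewed

Sk₂ = 3(53.13 − 36.0) / 36.0 = 3 × 17.1300 / 36.0
    = 51.3900 / 36.0 ≈ 1.4275
Sk₂ > 0 ⇒ mean > median ⇒ right-skewed (positive skew).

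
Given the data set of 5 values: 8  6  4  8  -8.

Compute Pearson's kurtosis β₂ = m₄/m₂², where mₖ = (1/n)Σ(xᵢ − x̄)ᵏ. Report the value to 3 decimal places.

x̄ = 3.6000
Σ(xᵢ − x̄)² = 179.2000 ⇒ m₂ = 35.84000
Σ(xᵢ − x̄)⁴ = 18889.2160 ⇒ m₄ = 3777.84320
m₂² = 1284.50560
β₂ = m₄/m₂² = 3777.84320 / 1284.50560 ≈ 2.941

2.941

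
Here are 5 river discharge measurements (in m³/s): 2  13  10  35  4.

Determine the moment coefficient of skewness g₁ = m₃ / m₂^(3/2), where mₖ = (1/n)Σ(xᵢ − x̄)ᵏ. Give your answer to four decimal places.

1.0962

x̄ = (2 + 13 + 10 + 35 + 4) / 5 = 12.8000
deviations (xᵢ − x̄): -10.8000, 0.2000, -2.8000, 22.2000, -8.8000
Σ(xᵢ − x̄)² = 694.8000 ⇒ m₂ = 694.8000/5 = 138.96000
Σ(xᵢ − x̄)³ = 8977.9200 ⇒ m₃ = 8977.9200/5 = 1795.58400
m₂^(3/2) = 138.96000^(1.5) = 1638.07849
g₁ = m₃ / m₂^(3/2) = 1795.58400 / 1638.07849 ≈ 1.0962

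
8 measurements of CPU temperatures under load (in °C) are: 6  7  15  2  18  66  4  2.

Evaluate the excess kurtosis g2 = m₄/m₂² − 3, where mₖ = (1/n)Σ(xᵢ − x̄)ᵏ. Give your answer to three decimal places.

x̄ = 15.0000
Σ(xᵢ − x̄)² = 3214.0000 ⇒ m₂ = 401.75000
Σ(xᵢ − x̄)⁴ = 6847702.0000 ⇒ m₄ = 855962.75000
m₂² = 161403.06250
g2 = m₄/m₂² − 3 = 5.30326 − 3 ≈ 2.303

2.303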